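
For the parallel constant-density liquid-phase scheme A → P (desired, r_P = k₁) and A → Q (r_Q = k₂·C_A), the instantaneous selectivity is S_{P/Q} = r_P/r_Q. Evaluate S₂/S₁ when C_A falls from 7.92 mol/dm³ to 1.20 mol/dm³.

S_{P/Q} = (k₁/k₂)·C_A⁻¹, so S₂/S₁ = (C_{A,2}/C_{A,1})⁻¹.
= 7.92/1.20 = 6.60.

6.60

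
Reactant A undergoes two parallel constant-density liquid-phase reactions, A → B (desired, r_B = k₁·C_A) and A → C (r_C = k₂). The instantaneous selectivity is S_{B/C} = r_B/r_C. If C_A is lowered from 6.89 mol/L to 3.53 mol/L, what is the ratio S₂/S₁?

0.512

S_{B/C} = (k₁/k₂)·C_A, so S₂/S₁ = (C_{A,2}/C_{A,1}).
= 3.53/6.89 = 0.512.
Selectivity toward B falls as C_A falls — high-concentration operation is favoured.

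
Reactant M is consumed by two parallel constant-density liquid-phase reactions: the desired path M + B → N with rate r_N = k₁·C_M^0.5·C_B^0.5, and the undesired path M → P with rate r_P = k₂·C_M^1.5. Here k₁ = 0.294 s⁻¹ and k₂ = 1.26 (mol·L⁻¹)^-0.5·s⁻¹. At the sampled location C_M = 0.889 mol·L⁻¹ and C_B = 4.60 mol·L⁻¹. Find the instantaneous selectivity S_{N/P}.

S_{N/P} = r_N/r_P = (k₁·C_M^0.5·C_B^0.5)/(k₂·C_M^1.5) = (k₁/k₂)·C_M⁻¹·C_B^0.5.
= (0.294×0.8890^0.5×4.600^0.5) / (1.26×0.8890^1.5) = 0.5945/1.056 = 0.563.

0.563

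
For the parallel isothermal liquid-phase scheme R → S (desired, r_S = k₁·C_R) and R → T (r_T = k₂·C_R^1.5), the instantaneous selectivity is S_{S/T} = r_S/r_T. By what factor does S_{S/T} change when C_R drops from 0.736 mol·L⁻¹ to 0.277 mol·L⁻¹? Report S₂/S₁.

1.63

S_{S/T} = (k₁/k₂)·C_R^-0.5, so S₂/S₁ = (C_{R,2}/C_{R,1})^-0.5.
= (0.277/0.736)^(-0.5) = (0.3764)^(-0.5) = 1.63.
Selectivity toward S rises as C_R falls — low-concentration operation is favoured.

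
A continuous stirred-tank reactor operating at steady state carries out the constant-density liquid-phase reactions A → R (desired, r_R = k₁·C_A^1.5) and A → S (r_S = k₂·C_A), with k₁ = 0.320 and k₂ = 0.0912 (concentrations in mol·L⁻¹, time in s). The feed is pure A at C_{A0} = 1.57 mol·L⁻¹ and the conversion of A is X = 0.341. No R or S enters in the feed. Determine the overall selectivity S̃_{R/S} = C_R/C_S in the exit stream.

3.57

Exit C_A = C_{A0}(1−X) = 1.57×0.659 = 1.035 mol·L⁻¹.
Rates in a CSTR are evaluated at the outlet concentration: r_R = 0.320×1.035^1.5 = 0.3368, r_S = 0.0912×1.035 = 0.09436.
Overall selectivity = C_R/C_S = r_Rτ/(r_Sτ) = r_R/r_S = 3.57.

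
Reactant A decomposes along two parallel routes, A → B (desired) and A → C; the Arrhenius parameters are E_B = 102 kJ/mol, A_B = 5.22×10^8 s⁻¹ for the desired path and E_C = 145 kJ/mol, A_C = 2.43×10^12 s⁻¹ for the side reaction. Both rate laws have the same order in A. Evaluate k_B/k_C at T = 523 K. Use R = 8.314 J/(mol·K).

k_B/k_C = (A_B/A_C)·exp[−(E_B−E_C)/(RT)] = (A_B/A_C)·exp[(E_C−E_B)/(RT)].
(E_C−E_B)/(RT) = (145−102)×10³/(8.314×523) = 43000/4348 = 9.889.
k_B/k_C = (5.22×10^8/2.43×10^12)·exp(9.889) = 2.148×10^-4 × 19714 = 4.23.
Since E_B < E_C, lowering the temperature improves selectivity toward B.

4.23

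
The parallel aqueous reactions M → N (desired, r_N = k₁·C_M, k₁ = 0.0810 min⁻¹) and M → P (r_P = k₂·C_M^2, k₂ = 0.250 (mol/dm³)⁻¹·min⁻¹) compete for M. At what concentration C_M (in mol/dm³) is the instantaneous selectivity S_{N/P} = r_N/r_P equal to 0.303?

S_{N/P} = (k₁/k₂)·C_M⁻¹ ⇒ C_M = (S·k₂/k₁)^(-1).
= (0.303×0.250/0.0810)^(-1) = (0.9352)^(-1) = 1.07 mol/dm³.

1.07 mol/dm³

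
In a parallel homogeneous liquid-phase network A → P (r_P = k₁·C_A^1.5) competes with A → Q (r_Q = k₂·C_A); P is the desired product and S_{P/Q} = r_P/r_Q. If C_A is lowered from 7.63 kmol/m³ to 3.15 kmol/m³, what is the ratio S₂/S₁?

S_{P/Q} = (k₁/k₂)·C_A^0.5, so S₂/S₁ = (C_{A,2}/C_{A,1})^0.5.
= (3.15/7.63)^0.5 = (0.4128)^0.5 = 0.643.

0.643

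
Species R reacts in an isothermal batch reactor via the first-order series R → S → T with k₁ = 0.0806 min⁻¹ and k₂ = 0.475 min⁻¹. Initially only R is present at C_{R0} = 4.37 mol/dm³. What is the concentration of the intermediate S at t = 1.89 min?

Solving the coupled first-order balances gives C_S(t) = [k₁/(k₂−k₁)]·C_{R0}·(e^(−k₁t) − e^(−k₂t)).
e^(−k₁t) = e^(−0.0806×1.89) = e^(−0.1523) = 0.8587; e^(−k₂t) = e^(−0.8977) = 0.4075.
C_S = 0.0806×4.37/(0.475−0.0806) × (0.8587−0.4075) = 0.8931×0.4512 = 0.4030 mol/dm³.

0.403 mol/dm³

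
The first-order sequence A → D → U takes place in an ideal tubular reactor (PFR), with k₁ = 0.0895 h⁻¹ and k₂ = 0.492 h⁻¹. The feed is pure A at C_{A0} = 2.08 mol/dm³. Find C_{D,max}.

0.259 mol/dm³

At the optimum, C_{D,max}/C_{A0} = (k₁/k₂)^[k₂/(k₂−k₁)].
= (0.0895/0.492)^(0.492/(0.492−0.0895)) = (0.1819)^(1.222) = 0.1245.
C_{D,max} = 0.1245×2.08 = 0.259 mol/dm³.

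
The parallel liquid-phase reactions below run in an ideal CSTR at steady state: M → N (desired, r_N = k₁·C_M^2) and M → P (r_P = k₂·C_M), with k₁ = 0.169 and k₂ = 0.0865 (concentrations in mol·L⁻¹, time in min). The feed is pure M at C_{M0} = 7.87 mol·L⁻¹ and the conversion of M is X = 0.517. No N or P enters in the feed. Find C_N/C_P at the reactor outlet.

Exit C_M = C_{M0}(1−X) = 7.87×0.483 = 3.801 mol·L⁻¹.
Rates in a CSTR are evaluated at the outlet concentration: r_N = 0.169×3.801^2 = 2.442, r_P = 0.0865×3.801 = 0.3288.
Overall selectivity = C_N/C_P = r_Nτ/(r_Pτ) = r_N/r_P = 7.43.

7.43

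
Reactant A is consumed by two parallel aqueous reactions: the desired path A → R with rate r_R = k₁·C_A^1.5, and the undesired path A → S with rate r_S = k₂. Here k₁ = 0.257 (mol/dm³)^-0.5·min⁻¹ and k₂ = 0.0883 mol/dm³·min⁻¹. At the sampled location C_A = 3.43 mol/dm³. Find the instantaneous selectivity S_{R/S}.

18.5

S_{R/S} = r_R/r_S = (k₁·C_A^1.5)/(k₂) = (k₁/k₂)·C_A^1.5.
= (0.257×3.430^1.5) / (0.0883) = 1.633/0.08830 = 18.5.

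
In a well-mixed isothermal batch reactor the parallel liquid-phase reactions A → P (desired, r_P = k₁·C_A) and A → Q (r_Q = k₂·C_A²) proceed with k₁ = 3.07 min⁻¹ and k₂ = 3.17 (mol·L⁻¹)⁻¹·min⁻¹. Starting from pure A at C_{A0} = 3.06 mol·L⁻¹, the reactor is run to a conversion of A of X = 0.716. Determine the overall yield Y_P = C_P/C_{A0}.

0.248

C_A = C_{A0}(1−X) = 0.8690 mol·L⁻¹.
Along a PFR/batch, dC_P/dC_A = −r_P/(r_P+r_Q) = −k₁/(k₁+k₂·C_A).
Integrating from C_{A0} to C_A: C_P = (3.07/3.17)·ln[(3.07+3.17·3.06)/(3.07+3.17·0.869)] = 0.9685·ln(12.77/5.825) = 0.7602 mol·L⁻¹.
Y_P = C_P/C_{A0} = 0.7602/3.06 = 0.248.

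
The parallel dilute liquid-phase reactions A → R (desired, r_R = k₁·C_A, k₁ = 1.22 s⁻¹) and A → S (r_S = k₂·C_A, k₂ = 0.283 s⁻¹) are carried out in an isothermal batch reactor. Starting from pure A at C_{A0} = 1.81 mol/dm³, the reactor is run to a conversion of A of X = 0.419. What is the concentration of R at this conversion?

0.616 mol/dm³

C_A = C_{A0}(1−X) = 1.052 mol/dm³.
Both paths are first order in A, so the instantaneous fraction to R is constant: dC_R/d(−C_A) = k₁/(k₁+k₂) = 0.8117.
C_R = 0.8117·(C_{A0}−C_A) = 0.8117×0.7584 = 0.616 mol/dm³.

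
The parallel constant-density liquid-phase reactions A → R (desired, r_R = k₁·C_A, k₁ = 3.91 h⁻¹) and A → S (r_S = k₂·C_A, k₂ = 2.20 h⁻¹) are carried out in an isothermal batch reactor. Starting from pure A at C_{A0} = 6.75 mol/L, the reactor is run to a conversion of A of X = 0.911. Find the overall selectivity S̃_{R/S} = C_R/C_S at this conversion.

C_A = C_{A0}(1−X) = 0.6007 mol/L.
Both paths are first order in A, so the instantaneous fraction to R is constant: dC_R/d(−C_A) = k₁/(k₁+k₂) = 0.6399.
C_R = 0.6399·(C_{A0}−C_A) = 0.6399×6.149 = 3.94 mol/L.
C_S = (C_{A0}−C_A)−C_R = 2.214 mol/L; S̃_{R/S} = 3.935/2.214 = 1.78.

1.78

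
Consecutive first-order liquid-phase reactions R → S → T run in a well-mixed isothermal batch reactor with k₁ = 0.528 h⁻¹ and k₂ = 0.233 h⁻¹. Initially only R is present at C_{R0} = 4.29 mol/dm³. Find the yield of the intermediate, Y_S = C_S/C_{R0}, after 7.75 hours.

Solving the coupled first-order balances gives C_S(t) = [k₁/(k₂−k₁)]·C_{R0}·(e^(−k₁t) − e^(−k₂t)).
e^(−k₁t) = e^(−0.528×7.75) = e^(−4.092) = 0.01671; e^(−k₂t) = e^(−1.806) = 0.1644.
C_S = 0.528×4.29/(0.233−0.528) × (0.01671−0.1644) = (-7.678)×(-0.1476) = 1.134 mol/dm³.
Y_S = C_S/C_{R0} = 1.134/4.29 = 0.264.

0.264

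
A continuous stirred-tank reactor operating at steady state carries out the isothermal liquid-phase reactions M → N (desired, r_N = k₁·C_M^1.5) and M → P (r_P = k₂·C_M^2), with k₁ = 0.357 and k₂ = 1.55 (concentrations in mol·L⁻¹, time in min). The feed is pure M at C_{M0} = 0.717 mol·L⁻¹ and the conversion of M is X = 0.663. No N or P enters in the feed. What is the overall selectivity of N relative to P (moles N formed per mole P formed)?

Exit C_M = C_{M0}(1−X) = 0.717×0.337 = 0.2416 mol·L⁻¹.
A CSTR operates uniformly at the exit composition, giving r_N = 0.04240 and r_P = 0.09050 (each k·C_M^n at C_M = 0.2416).
Overall selectivity = C_N/C_P = r_Nτ/(r_Pτ) = r_N/r_P = 0.469.

0.469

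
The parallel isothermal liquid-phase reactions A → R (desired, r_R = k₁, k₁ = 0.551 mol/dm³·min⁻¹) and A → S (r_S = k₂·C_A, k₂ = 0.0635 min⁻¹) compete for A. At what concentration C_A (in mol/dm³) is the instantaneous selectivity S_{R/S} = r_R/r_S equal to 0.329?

26.4 mol/dm³

S_{R/S} = (k₁/k₂)·C_A⁻¹ ⇒ C_A = (S·k₂/k₁)^(-1).
= (0.329×0.0635/0.551)^(-1) = (0.03792)^(-1) = 26.4 mol/dm³.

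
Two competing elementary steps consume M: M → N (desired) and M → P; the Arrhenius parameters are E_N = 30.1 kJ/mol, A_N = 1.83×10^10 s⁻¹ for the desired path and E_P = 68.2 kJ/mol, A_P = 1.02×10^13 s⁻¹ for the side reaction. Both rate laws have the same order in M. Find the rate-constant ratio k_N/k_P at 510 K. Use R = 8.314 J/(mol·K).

14.3

With equal orders, S_{N/P} = k_N/k_P = (A_N/A_P)·exp[(E_P−E_N)/(RT)].
(E_P−E_N)/(RT) = (68.2−30.1)×10³/(8.314×510) = 38100/4240 = 8.986.
k_N/k_P = (1.83×10^10/1.02×10^13)·exp(8.986) = 0.001794 × 7987 = 14.3.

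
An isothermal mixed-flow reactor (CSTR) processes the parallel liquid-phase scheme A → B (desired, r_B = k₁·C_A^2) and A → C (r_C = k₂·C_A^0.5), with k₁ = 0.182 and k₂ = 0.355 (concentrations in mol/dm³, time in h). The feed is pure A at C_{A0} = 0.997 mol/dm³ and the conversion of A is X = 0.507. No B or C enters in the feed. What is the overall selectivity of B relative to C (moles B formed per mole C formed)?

Exit C_A = C_{A0}(1−X) = 0.997×0.493 = 0.4915 mol/dm³.
A CSTR operates uniformly at the exit composition, giving r_B = 0.04397 and r_C = 0.2489 (each k·C_A^n at C_A = 0.4915).
Overall selectivity = C_B/C_C = r_Bτ/(r_Cτ) = r_B/r_C = 0.177.

0.177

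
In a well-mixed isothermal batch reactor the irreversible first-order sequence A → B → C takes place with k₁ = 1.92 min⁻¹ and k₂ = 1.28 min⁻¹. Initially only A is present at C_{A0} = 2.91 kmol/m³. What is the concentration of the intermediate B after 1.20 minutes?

1.01 kmol/m³

Solving the coupled first-order balances gives C_B(t) = [k₁/(k₂−k₁)]·C_{A0}·(e^(−k₁t) − e^(−k₂t)).
e^(−k₁t) = e^(−1.92×1.20) = e^(−2.304) = 0.09986; e^(−k₂t) = e^(−1.536) = 0.2152.
C_B = 1.92×2.91/(1.28−1.92) × (0.09986−0.2152) = (-8.730)×(-0.1154) = 1.007 kmol/m³.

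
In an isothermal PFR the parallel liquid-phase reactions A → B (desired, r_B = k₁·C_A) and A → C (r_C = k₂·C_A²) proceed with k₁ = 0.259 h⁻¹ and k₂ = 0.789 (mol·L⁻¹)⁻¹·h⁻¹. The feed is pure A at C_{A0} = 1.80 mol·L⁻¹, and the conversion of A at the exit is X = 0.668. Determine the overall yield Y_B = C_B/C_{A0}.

0.152

C_A = C_{A0}(1−X) = 0.5976 mol·L⁻¹.
Along a PFR/batch, dC_B/dC_A = −r_B/(r_B+r_C) = −k₁/(k₁+k₂·C_A).
Integrating from C_{A0} to C_A: C_B = (0.259/0.789)·ln[(0.259+0.789·1.80)/(0.259+0.789·0.598)] = 0.3283·ln(1.679/0.7305) = 0.2732 mol·L⁻¹.
Y_B = C_B/C_{A0} = 0.2732/1.80 = 0.152.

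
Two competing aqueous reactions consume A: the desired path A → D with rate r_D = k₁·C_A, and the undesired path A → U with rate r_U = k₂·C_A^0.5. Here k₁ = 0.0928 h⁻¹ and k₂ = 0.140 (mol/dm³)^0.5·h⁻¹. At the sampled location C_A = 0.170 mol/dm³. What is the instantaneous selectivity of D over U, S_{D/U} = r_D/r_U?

S_{D/U} = r_D/r_U = (k₁·C_A)/(k₂·C_A^0.5) = (k₁/k₂)·C_A^0.5.
= (0.0928×0.1700) / (0.140×0.1700^0.5) = 0.01578/0.05772 = 0.273.
Since the desired path is higher order in A, keeping C_A high (PFR or concentrated feed) favours D.

0.273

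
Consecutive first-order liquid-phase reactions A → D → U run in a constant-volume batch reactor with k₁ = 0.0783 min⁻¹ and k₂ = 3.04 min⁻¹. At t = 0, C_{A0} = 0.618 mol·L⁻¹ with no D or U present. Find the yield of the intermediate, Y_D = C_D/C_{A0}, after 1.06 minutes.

0.0233

Solving the coupled first-order balances gives C_D(t) = [k₁/(k₂−k₁)]·C_{A0}·(e^(−k₁t) − e^(−k₂t)).
e^(−k₁t) = e^(−0.0783×1.06) = e^(−0.08300) = 0.9204; e^(−k₂t) = e^(−3.222) = 0.03986.
C_D = 0.0783×0.618/(3.04−0.0783) × (0.9204−0.03986) = 0.01634×0.8805 = 0.01439 mol·L⁻¹.
Y_D = C_D/C_{A0} = 0.01439/0.618 = 0.0233.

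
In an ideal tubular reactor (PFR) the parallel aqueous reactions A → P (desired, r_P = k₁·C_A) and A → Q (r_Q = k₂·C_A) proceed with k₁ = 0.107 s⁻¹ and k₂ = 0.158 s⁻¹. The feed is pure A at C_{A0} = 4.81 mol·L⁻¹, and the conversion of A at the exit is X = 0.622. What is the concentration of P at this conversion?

1.21 mol·L⁻¹

C_A = C_{A0}(1−X) = 1.818 mol·L⁻¹.
Both paths are first order in A, so the instantaneous fraction to P is constant: dC_P/d(−C_A) = k₁/(k₁+k₂) = 0.4038.
C_P = 0.4038·(C_{A0}−C_A) = 0.4038×2.992 = 1.21 mol·L⁻¹.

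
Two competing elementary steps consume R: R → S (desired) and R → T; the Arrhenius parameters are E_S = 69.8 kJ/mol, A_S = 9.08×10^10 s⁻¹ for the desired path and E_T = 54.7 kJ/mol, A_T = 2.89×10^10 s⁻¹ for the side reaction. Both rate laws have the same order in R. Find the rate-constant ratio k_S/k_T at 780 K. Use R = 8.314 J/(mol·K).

Since both paths have the same order in R, the concentration cancels and S_{S/T} = k_S/k_T = (A_S/A_T)·exp[(E_T−E_S)/(RT)].
(E_T−E_S)/(RT) = (54.7−69.8)×10³/(8.314×780) = -15100/6485 = -2.328.
k_S/k_T = (9.08×10^10/2.89×10^10)·exp(-2.328) = 3.142 × 0.09744 = 0.306.

0.306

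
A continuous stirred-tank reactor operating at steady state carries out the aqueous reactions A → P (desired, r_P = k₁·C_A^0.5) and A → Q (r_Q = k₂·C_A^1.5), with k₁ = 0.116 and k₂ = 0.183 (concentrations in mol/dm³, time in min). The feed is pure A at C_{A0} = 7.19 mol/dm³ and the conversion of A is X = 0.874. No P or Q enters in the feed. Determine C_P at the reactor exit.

2.59 mol/dm³

Exit C_A = C_{A0}(1−X) = 7.19×0.126 = 0.9059 mol/dm³.
In a CSTR the entire volume is at exit conditions, so r_P = 0.116×0.9059^0.5 = 0.1104 and r_Q = 0.183×0.9059^1.5 = 0.1578.
Fraction of consumed A going to P: r_P/(r_P+r_Q) = 0.4117.
C_P = 0.4117·C_{A0}·X = 0.4117×7.19×0.874 = 2.59 mol/dm³.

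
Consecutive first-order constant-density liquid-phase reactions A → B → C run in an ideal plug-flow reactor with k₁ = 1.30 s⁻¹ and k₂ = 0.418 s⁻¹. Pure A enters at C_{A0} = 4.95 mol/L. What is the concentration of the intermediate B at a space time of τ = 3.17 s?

1.82 mol/L

For first-order series with pure A initially, C_B(τ) = k₁C_{A0}/(k₂−k₁)·(e^(−k₁τ) − e^(−k₂τ)).
e^(−k₁τ) = e^(−1.30×3.17) = e^(−4.121) = 0.01623; e^(−k₂τ) = e^(−1.325) = 0.2658.
C_B = 1.30×4.95/(0.418−1.30) × (0.01623−0.2658) = (-7.296)×(-0.2496) = 1.821 mol/L.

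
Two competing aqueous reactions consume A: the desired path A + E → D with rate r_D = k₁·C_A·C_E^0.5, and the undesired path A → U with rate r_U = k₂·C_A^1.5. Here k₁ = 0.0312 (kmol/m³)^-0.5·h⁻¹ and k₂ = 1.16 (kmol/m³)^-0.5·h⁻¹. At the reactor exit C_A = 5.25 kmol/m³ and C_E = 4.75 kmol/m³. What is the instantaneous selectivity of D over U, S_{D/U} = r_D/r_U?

0.0256

S_{D/U} = r_D/r_U = (k₁·C_A·C_E^0.5)/(k₂·C_A^1.5) = (k₁/k₂)·C_A^-0.5·C_E^0.5.
= (0.0312×5.250×4.750^0.5) / (1.16×5.250^1.5) = 0.3570/13.95 = 0.0256.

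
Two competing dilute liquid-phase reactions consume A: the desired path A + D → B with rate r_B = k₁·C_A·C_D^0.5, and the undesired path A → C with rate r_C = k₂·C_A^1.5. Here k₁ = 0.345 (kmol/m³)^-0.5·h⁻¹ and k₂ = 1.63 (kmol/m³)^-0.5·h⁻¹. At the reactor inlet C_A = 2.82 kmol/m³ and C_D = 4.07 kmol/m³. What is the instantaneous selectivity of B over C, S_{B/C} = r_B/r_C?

0.254

S_{B/C} = r_B/r_C = (k₁·C_A·C_D^0.5)/(k₂·C_A^1.5) = (k₁/k₂)·C_A^-0.5·C_D^0.5.
= (0.345×2.820×4.070^0.5) / (1.63×2.820^1.5) = 1.963/7.719 = 0.254.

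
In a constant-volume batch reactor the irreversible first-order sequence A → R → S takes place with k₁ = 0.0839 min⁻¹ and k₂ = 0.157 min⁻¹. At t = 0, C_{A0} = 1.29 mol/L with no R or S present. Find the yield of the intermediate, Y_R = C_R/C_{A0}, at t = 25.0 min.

Solving the coupled first-order balances gives C_R(t) = [k₁/(k₂−k₁)]·C_{A0}·(e^(−k₁t) − e^(−k₂t)).
e^(−k₁t) = e^(−0.0839×25.0) = e^(−2.098) = 0.1228; e^(−k₂t) = e^(−3.925) = 0.01974.
C_R = 0.0839×1.29/(0.157−0.0839) × (0.1228−0.01974) = 1.481×0.1030 = 0.1525 mol/L.
Y_R = C_R/C_{A0} = 0.1525/1.29 = 0.118.

0.118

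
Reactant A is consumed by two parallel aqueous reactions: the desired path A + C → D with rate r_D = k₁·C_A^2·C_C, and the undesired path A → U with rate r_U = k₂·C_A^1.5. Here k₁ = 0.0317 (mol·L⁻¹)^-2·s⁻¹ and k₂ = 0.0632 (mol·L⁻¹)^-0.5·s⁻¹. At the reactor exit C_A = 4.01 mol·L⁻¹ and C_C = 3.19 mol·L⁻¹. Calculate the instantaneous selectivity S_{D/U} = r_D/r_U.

S_{D/U} = r_D/r_U = (k₁·C_A^2·C_C)/(k₂·C_A^1.5) = (k₁/k₂)·C_A^0.5·C_C.
= (0.0317×4.010^2×3.190) / (0.0632×4.010^1.5) = 1.626/0.5075 = 3.20.
Since the desired path is higher order in A, keeping C_A high (PFR or concentrated feed) favours D.

3.20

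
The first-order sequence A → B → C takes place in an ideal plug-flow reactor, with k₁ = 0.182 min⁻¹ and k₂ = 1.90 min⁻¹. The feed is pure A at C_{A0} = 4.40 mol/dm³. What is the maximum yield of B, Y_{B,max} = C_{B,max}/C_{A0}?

For a first-order series the maximum intermediate yield is C_{B,max}/C_{A0} = (k₁/k₂)^[k₂/(k₂−k₁)].
= (0.182/1.90)^(1.90/(1.90−0.182)) = (0.09579)^(1.106) = 0.07471.

0.0747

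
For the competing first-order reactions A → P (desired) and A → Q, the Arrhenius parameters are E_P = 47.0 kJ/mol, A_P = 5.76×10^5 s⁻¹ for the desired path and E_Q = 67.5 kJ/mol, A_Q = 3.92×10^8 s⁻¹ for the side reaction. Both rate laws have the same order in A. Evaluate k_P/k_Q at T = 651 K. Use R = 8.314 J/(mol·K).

k_P/k_Q = (A_P/A_Q)·exp[−(E_P−E_Q)/(RT)] = (A_P/A_Q)·exp[(E_Q−E_P)/(RT)].
(E_Q−E_P)/(RT) = (67.5−47.0)×10³/(8.314×651) = 20500/5412 = 3.788.
k_P/k_Q = (5.76×10^5/3.92×10^8)·exp(3.788) = 0.001469 × 44.15 = 0.0649.
Since E_P < E_Q, lowering the temperature improves selectivity toward P.

0.0649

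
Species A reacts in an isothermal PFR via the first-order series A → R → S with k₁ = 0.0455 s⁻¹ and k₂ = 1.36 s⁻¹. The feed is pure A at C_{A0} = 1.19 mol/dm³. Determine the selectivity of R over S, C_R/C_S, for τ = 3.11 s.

Solving the coupled first-order balances gives C_R(τ) = [k₁/(k₂−k₁)]·C_{A0}·(e^(−k₁τ) − e^(−k₂τ)).
e^(−k₁τ) = e^(−0.0455×3.11) = e^(−0.1415) = 0.8681; e^(−k₂τ) = e^(−4.230) = 0.01456.
C_R = 0.0455×1.19/(1.36−0.0455) × (0.8681−0.01456) = 0.04119×0.8535 = 0.03516 mol/dm³.
C_A = C_{A0}e^(−k₁τ) = 1.033 mol/dm³, so C_S = C_{A0}−C_A−C_R = 0.1219 mol/dm³; C_R/C_S = 0.288.

0.288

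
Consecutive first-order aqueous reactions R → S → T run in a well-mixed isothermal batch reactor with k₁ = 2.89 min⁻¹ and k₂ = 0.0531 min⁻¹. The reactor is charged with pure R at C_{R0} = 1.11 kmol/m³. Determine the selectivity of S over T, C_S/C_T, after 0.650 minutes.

For first-order series with pure R initially, C_S(t) = k₁C_{R0}/(k₂−k₁)·(e^(−k₁t) − e^(−k₂t)).
e^(−k₁t) = e^(−2.89×0.650) = e^(−1.879) = 0.1528; e^(−k₂t) = e^(−0.03452) = 0.9661.
C_S = 2.89×1.11/(0.0531−2.89) × (0.1528−0.9661) = (-1.131)×(-0.8133) = 0.9196 kmol/m³.
C_R = C_{R0}e^(−k₁t) = 0.1696 kmol/m³, so C_T = C_{R0}−C_R−C_S = 0.02076 kmol/m³; C_S/C_T = 44.3.

44.3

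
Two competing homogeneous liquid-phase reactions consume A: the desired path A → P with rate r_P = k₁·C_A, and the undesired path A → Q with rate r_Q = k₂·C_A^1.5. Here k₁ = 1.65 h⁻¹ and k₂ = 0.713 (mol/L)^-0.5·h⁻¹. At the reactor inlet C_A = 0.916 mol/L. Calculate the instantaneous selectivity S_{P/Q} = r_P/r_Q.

2.42

S_{P/Q} = r_P/r_Q = (k₁·C_A)/(k₂·C_A^1.5) = (k₁/k₂)·C_A^-0.5.
= (1.65×0.9160) / (0.713×0.9160^1.5) = 1.511/0.6251 = 2.42.
The undesired path is higher order in A, so low C_A (CSTR or dilute feed) favours P.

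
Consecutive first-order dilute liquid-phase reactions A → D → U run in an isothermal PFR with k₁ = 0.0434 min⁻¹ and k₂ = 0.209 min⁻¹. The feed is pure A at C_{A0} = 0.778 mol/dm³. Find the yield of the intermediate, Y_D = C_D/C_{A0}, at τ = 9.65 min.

Solving the coupled first-order balances gives C_D(τ) = [k₁/(k₂−k₁)]·C_{A0}·(e^(−k₁τ) − e^(−k₂τ)).
e^(−k₁τ) = e^(−0.0434×9.65) = e^(−0.4188) = 0.6578; e^(−k₂τ) = e^(−2.017) = 0.1331.
C_D = 0.0434×0.778/(0.209−0.0434) × (0.6578−0.1331) = 0.2039×0.5248 = 0.1070 mol/dm³.
Y_D = C_D/C_{A0} = 0.1070/0.778 = 0.138.

0.138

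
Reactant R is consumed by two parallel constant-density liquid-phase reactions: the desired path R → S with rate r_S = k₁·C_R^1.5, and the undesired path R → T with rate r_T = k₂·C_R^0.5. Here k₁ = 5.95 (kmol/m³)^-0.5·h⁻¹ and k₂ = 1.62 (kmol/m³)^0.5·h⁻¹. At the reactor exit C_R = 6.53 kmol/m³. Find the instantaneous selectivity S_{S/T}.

S_{S/T} = r_S/r_T = (k₁·C_R^1.5)/(k₂·C_R^0.5) = (k₁/k₂)·C_R.
= (5.95×6.530^1.5) / (1.62×6.530^0.5) = 99.29/4.140 = 24.0.

24.0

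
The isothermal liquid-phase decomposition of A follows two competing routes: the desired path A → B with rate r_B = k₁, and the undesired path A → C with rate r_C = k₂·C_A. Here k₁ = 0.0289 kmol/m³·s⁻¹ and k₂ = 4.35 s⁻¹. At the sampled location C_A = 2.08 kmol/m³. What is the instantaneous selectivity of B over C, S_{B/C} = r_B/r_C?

0.00319

S_{B/C} = r_B/r_C = (k₁)/(k₂·C_A) = (k₁/k₂)·C_A⁻¹.
= (0.0289) / (4.35×2.080) = 0.02890/9.048 = 0.00319.
The undesired path is higher order in A, so low C_A (CSTR or dilute feed) favours B.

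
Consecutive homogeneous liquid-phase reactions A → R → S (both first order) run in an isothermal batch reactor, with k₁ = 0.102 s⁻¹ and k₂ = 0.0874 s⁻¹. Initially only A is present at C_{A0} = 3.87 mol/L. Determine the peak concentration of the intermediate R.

Evaluating C_R at t_opt = ln(k₂/k₁)/(k₂−k₁) gives C_{R,max}/C_{A0} = (k₁/k₂)^[k₂/(k₂−k₁)].
= (0.102/0.0874)^(0.0874/(0.0874−0.102)) = (1.167)^(-5.986) = 0.3966.
C_{R,max} = 0.3966×3.87 = 1.53 mol/L.

1.53 mol/L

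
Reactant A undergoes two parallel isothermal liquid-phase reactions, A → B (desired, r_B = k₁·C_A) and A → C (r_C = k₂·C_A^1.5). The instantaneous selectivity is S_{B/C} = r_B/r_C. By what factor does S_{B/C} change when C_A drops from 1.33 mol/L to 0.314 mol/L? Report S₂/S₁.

2.06

S_{B/C} = (k₁/k₂)·C_A^-0.5, so S₂/S₁ = (C_{A,2}/C_{A,1})^-0.5.
= (0.314/1.33)^(-0.5) = (0.2361)^(-0.5) = 2.06.
Selectivity toward B rises as C_A falls — low-concentration operation is favoured.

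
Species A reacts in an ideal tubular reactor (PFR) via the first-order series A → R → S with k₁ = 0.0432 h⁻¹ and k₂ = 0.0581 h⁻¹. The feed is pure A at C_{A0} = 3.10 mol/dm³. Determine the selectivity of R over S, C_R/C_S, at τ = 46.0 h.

0.296

The intermediate concentration in a first-order A→B→C sequence is C_R = k₁C_{A0}(e^(−k₁τ) − e^(−k₂τ))/(k₂−k₁).
e^(−k₁τ) = e^(−0.0432×46.0) = e^(−1.987) = 0.1371; e^(−k₂τ) = e^(−2.673) = 0.06907.
C_R = 0.0432×3.10/(0.0581−0.0432) × (0.1371−0.06907) = 8.988×0.06801 = 0.6112 mol/dm³.
C_A = C_{A0}e^(−k₁τ) = 0.4249 mol/dm³, so C_S = C_{A0}−C_A−C_R = 2.064 mol/dm³; C_R/C_S = 0.296.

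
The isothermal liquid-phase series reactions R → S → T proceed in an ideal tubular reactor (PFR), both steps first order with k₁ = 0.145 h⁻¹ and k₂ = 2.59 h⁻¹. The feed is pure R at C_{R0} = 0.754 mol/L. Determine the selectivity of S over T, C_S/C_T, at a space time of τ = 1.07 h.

0.487

Solving the coupled first-order balances gives C_S(τ) = [k₁/(k₂−k₁)]·C_{R0}·(e^(−k₁τ) − e^(−k₂τ)).
e^(−k₁τ) = e^(−0.145×1.07) = e^(−0.1552) = 0.8563; e^(−k₂τ) = e^(−2.771) = 0.06258.
C_S = 0.145×0.754/(2.59−0.145) × (0.8563−0.06258) = 0.04472×0.7937 = 0.03549 mol/L.
C_R = C_{R0}e^(−k₁τ) = 0.6456 mol/L, so C_T = C_{R0}−C_R−C_S = 0.07287 mol/L; C_S/C_T = 0.487.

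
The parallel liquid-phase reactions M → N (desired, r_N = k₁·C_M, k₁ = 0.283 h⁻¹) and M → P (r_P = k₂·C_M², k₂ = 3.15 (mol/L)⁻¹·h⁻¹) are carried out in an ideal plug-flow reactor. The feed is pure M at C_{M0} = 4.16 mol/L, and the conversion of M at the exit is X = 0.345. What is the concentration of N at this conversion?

0.0370 mol/L

C_M = C_{M0}(1−X) = 2.725 mol/L.
Along a PFR/batch, dC_N/dC_M = −r_N/(r_N+r_P) = −k₁/(k₁+k₂·C_M).
Integrating from C_{M0} to C_M: C_N = (0.283/3.15)·ln[(0.283+3.15·4.16)/(0.283+3.15·2.72)] = 0.08984·ln(13.39/8.866) = 0.03702 mol/L.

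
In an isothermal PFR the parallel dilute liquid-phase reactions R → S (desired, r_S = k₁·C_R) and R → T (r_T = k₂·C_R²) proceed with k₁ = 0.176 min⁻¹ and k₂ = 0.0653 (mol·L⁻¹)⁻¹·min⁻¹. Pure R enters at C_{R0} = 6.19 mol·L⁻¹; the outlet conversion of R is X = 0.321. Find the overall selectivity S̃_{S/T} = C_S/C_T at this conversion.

0.523

C_R = C_{R0}(1−X) = 4.203 mol·L⁻¹.
Along a PFR/batch, dC_S/dC_R = −r_S/(r_S+r_T) = −k₁/(k₁+k₂·C_R).
Integrating from C_{R0} to C_R: C_S = (0.176/0.0653)·ln[(0.176+0.0653·6.19)/(0.176+0.0653·4.20)] = 2.695·ln(0.5802/0.4505) = 0.6822 mol·L⁻¹.
C_T = (C_{R0}−C_R)−C_S = 1.305 mol·L⁻¹; S̃_{S/T} = 0.6822/1.305 = 0.523.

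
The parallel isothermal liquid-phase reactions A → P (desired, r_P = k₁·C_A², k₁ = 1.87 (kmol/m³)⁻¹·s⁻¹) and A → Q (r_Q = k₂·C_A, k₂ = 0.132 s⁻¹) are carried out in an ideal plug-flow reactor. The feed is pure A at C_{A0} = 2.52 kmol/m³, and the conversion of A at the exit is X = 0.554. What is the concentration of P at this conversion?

1.34 kmol/m³

C_A = C_{A0}(1−X) = 1.124 kmol/m³.
Along a PFR/batch, dC_Q/dC_A = −r_Q/(r_P+r_Q) = −k₂/(k₂+k₁·C_A).
Integrating from C_{A0} to C_A: C_Q = (0.132/1.87)·ln[(0.132+1.87·2.52)/(0.132+1.87·1.12)] = 0.07059·ln(4.844/2.234) = 0.05465 kmol/m³.
Then C_P = (C_{A0}−C_A) − C_Q = 1.396 − 0.05465 = 1.341 kmol/m³.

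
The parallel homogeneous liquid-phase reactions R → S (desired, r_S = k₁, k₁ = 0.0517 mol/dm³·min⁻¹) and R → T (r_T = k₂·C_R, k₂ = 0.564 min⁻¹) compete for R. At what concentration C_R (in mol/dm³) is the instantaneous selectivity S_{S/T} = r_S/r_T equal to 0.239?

S_{S/T} = (k₁/k₂)·C_R⁻¹ ⇒ C_R = (S·k₂/k₁)^(-1).
= (0.239×0.564/0.0517)^(-1) = (2.607)^(-1) = 0.384 mol/dm³.

0.384 mol/dm³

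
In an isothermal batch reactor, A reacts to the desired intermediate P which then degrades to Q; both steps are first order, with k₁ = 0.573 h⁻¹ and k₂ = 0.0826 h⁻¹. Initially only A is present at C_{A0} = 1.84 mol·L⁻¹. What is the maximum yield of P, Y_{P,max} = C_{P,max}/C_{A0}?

0.722

Evaluating C_P at t_opt = ln(k₂/k₁)/(k₂−k₁) gives C_{P,max}/C_{A0} = (k₁/k₂)^[k₂/(k₂−k₁)].
= (0.573/0.0826)^(0.0826/(0.0826−0.573)) = (6.937)^(-0.1684) = 0.7216.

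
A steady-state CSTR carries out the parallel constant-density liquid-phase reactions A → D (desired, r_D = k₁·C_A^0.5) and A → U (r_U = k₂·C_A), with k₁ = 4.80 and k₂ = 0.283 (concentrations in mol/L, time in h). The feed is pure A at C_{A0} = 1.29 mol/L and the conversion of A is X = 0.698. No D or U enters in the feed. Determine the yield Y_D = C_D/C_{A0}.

0.673

Exit C_A = C_{A0}(1−X) = 1.29×0.302 = 0.3896 mol/L.
Rates in a CSTR are evaluated at the outlet concentration: r_D = 4.80×0.3896^0.5 = 2.996, r_U = 0.283×0.3896 = 0.1103.
Fraction of consumed A going to D: r_D/(r_D+r_U) = 0.9645.
C_D = 0.9645·C_{A0}·X = 0.9645×1.29×0.698 = 0.868 mol/L; Y_D = C_D/C_{A0} = 0.673.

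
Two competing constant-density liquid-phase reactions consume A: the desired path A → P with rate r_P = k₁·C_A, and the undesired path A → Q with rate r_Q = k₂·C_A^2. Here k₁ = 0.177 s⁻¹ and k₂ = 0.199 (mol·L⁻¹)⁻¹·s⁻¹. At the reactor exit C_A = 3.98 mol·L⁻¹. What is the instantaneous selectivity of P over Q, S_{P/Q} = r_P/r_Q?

0.223

S_{P/Q} = r_P/r_Q = (k₁·C_A)/(k₂·C_A^2) = (k₁/k₂)·C_A⁻¹.
= (0.177×3.980) / (0.199×3.980^2) = 0.7045/3.152 = 0.223.
The undesired path is higher order in A, so low C_A (CSTR or dilute feed) favours P.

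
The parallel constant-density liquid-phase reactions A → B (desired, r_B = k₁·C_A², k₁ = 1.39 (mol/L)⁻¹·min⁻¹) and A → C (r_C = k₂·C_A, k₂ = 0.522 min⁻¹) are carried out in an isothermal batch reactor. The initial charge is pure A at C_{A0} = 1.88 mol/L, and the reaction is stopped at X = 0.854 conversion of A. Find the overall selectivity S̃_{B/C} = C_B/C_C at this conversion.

C_A = C_{A0}(1−X) = 0.2745 mol/L.
Along a PFR/batch, dC_C/dC_A = −r_C/(r_B+r_C) = −k₂/(k₂+k₁·C_A).
Integrating from C_{A0} to C_A: C_C = (0.522/1.39)·ln[(0.522+1.39·1.88)/(0.522+1.39·0.274)] = 0.3755·ln(3.135/0.9035) = 0.4672 mol/L.
Then C_B = (C_{A0}−C_A) − C_C = 1.606 − 0.4672 = 1.138 mol/L.
S̃_{B/C} = C_B/C_C = 1.138/0.4672 = 2.44.

2.44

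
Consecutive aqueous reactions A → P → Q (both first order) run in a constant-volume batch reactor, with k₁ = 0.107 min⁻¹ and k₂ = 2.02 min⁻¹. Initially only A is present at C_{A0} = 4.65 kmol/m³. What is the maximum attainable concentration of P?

At the optimum, C_{P,max}/C_{A0} = (k₁/k₂)^[k₂/(k₂−k₁)].
= (0.107/2.02)^(2.02/(2.02−0.107)) = (0.05297)^(1.056) = 0.04494.
C_{P,max} = 0.04494×4.65 = 0.209 kmol/m³.

0.209 kmol/m³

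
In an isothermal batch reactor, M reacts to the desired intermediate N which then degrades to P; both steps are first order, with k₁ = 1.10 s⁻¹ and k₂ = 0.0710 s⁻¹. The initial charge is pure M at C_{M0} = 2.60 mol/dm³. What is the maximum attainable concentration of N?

2.15 mol/dm³

Evaluating C_N at t_opt = ln(k₂/k₁)/(k₂−k₁) gives C_{N,max}/C_{M0} = (k₁/k₂)^[k₂/(k₂−k₁)].
= (1.10/0.0710)^(0.0710/(0.0710−1.10)) = (15.49)^(-0.06900) = 0.8277.
C_{N,max} = 0.8277×2.60 = 2.15 mol/dm³.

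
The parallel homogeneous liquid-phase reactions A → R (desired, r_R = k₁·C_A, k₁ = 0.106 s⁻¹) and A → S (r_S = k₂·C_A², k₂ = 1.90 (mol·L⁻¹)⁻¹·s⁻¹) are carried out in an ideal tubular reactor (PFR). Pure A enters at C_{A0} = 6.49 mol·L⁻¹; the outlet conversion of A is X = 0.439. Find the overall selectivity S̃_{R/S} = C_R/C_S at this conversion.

C_A = C_{A0}(1−X) = 3.641 mol·L⁻¹.
Along a PFR/batch, dC_R/dC_A = −r_R/(r_R+r_S) = −k₁/(k₁+k₂·C_A).
Integrating from C_{A0} to C_A: C_R = (0.106/1.90)·ln[(0.106+1.90·6.49)/(0.106+1.90·3.64)] = 0.05579·ln(12.44/7.024) = 0.03188 mol·L⁻¹.
C_S = (C_{A0}−C_A)−C_R = 2.817 mol·L⁻¹; S̃_{R/S} = 0.03188/2.817 = 0.0113.

0.0113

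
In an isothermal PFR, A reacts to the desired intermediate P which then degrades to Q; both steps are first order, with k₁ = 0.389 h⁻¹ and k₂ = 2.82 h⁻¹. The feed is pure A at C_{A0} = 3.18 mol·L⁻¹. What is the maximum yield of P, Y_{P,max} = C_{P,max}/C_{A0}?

At the optimum, C_{P,max}/C_{A0} = (k₁/k₂)^[k₂/(k₂−k₁)].
= (0.389/2.82)^(2.82/(2.82−0.389)) = (0.1379)^(1.160) = 0.1005.

0.100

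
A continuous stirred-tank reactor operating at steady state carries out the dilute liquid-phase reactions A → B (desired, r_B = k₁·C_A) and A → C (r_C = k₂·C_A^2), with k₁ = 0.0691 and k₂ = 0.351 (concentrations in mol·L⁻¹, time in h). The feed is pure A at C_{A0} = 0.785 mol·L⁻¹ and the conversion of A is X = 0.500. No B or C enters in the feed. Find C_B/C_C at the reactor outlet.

Exit C_A = C_{A0}(1−X) = 0.785×0.500 = 0.3925 mol·L⁻¹.
A CSTR operates uniformly at the exit composition, giving r_B = 0.02712 and r_C = 0.05407 (each k·C_A^n at C_A = 0.3925).
Overall selectivity = C_B/C_C = r_Bτ/(r_Cτ) = r_B/r_C = 0.502.

0.502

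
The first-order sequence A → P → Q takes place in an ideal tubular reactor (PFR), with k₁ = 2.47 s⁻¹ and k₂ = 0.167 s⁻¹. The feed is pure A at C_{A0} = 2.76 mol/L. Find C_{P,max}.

2.27 mol/L

Evaluating C_P at τ_opt = ln(k₂/k₁)/(k₂−k₁) gives C_{P,max}/C_{A0} = (k₁/k₂)^[k₂/(k₂−k₁)].
= (2.47/0.167)^(0.167/(0.167−2.47)) = (14.79)^(-0.07251) = 0.8225.
C_{P,max} = 0.8225×2.76 = 2.27 mol/L.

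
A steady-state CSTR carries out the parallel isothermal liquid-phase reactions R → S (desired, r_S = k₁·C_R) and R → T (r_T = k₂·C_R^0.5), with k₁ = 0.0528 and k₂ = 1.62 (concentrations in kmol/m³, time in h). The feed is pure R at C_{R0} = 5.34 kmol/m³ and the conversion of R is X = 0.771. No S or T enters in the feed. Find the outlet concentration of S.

Exit C_R = C_{R0}(1−X) = 5.34×0.229 = 1.223 kmol/m³.
In a CSTR the entire volume is at exit conditions, so r_S = 0.0528×1.223 = 0.06457 and r_T = 1.62×1.223^0.5 = 1.791.
Fraction of consumed R going to S: r_S/(r_S+r_T) = 0.03479.
C_S = 0.03479·C_{R0}·X = 0.03479×5.34×0.771 = 0.143 kmol/m³.

0.143 kmol/m³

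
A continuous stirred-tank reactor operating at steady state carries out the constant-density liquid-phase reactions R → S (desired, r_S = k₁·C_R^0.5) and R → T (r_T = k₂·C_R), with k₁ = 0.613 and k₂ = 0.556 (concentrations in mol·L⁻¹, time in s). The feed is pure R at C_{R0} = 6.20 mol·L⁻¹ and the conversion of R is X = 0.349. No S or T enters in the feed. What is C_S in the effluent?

0.767 mol·L⁻¹

Exit C_R = C_{R0}(1−X) = 6.20×0.651 = 4.036 mol·L⁻¹.
In a CSTR the entire volume is at exit conditions, so r_S = 0.613×4.036^0.5 = 1.232 and r_T = 0.556×4.036 = 2.244.
Fraction of consumed R going to S: r_S/(r_S+r_T) = 0.3543.
C_S = 0.3543·C_{R0}·X = 0.3543×6.20×0.349 = 0.767 mol·L⁻¹.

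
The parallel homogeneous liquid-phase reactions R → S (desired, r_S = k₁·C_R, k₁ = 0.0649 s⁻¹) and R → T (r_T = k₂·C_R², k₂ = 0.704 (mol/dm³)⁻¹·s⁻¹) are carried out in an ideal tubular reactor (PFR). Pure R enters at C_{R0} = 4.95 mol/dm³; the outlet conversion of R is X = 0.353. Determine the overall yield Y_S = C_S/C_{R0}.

0.00792

C_R = C_{R0}(1−X) = 3.203 mol/dm³.
Along a PFR/batch, dC_S/dC_R = −r_S/(r_S+r_T) = −k₁/(k₁+k₂·C_R).
Integrating from C_{R0} to C_R: C_S = (0.0649/0.704)·ln[(0.0649+0.704·4.95)/(0.0649+0.704·3.20)] = 0.09219·ln(3.550/2.320) = 0.03922 mol/dm³.
Y_S = C_S/C_{R0} = 0.03922/4.95 = 0.00792.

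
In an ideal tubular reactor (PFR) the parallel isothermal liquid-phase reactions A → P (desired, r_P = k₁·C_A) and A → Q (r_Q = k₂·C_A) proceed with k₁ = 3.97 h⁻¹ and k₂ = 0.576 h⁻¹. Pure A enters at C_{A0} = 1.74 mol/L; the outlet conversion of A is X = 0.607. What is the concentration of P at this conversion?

C_A = C_{A0}(1−X) = 0.6838 mol/L.
Both paths are first order in A, so the instantaneous fraction to P is constant: dC_P/d(−C_A) = k₁/(k₁+k₂) = 0.8733.
C_P = 0.8733·(C_{A0}−C_A) = 0.8733×1.056 = 0.922 mol/L.

0.922 mol/L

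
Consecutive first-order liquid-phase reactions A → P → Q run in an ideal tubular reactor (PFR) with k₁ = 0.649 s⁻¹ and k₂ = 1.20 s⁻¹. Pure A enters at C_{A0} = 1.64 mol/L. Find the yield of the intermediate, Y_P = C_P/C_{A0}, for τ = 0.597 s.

0.224

For first-order series with pure A initially, C_P(τ) = k₁C_{A0}/(k₂−k₁)·(e^(−k₁τ) − e^(−k₂τ)).
e^(−k₁τ) = e^(−0.649×0.597) = e^(−0.3875) = 0.6788; e^(−k₂τ) = e^(−0.7164) = 0.4885.
C_P = 0.649×1.64/(1.20−0.649) × (0.6788−0.4885) = 1.932×0.1903 = 0.3676 mol/L.
Y_P = C_P/C_{A0} = 0.3676/1.64 = 0.224.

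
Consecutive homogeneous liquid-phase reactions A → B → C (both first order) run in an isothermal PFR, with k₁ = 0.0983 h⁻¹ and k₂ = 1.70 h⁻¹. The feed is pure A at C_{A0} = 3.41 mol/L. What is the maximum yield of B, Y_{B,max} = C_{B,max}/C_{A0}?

For a first-order series the maximum intermediate yield is C_{B,max}/C_{A0} = (k₁/k₂)^[k₂/(k₂−k₁)].
= (0.0983/1.70)^(1.70/(1.70−0.0983)) = (0.05782)^(1.061) = 0.04854.

0.0485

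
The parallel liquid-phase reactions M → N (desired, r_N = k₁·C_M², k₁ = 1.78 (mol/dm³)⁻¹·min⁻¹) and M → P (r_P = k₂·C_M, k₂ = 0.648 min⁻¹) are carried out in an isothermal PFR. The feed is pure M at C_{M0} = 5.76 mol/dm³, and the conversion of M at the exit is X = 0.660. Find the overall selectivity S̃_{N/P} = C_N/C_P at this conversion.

9.77

C_M = C_{M0}(1−X) = 1.958 mol/dm³.
Along a PFR/batch, dC_P/dC_M = −r_P/(r_N+r_P) = −k₂/(k₂+k₁·C_M).
Integrating from C_{M0} to C_M: C_P = (0.648/1.78)·ln[(0.648+1.78·5.76)/(0.648+1.78·1.96)] = 0.3640·ln(10.90/4.134) = 0.3530 mol/dm³.
Then C_N = (C_{M0}−C_M) − C_P = 3.802 − 0.3530 = 3.449 mol/dm³.
S̃_{N/P} = C_N/C_P = 3.449/0.3530 = 9.77.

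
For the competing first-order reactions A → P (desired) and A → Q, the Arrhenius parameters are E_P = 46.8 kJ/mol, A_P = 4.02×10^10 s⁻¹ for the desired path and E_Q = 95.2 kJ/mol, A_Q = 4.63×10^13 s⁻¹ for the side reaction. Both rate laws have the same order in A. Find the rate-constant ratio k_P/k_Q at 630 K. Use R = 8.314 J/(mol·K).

Since both paths have the same order in A, the concentration cancels and S_{P/Q} = k_P/k_Q = (A_P/A_Q)·exp[(E_Q−E_P)/(RT)].
(E_Q−E_P)/(RT) = (95.2−46.8)×10³/(8.314×630) = 48400/5238 = 9.240.
k_P/k_Q = (4.02×10^10/4.63×10^13)·exp(9.240) = 8.683×10^-4 × 10306 = 8.95.
Since E_P < E_Q, lowering the temperature improves selectivity toward P.

8.95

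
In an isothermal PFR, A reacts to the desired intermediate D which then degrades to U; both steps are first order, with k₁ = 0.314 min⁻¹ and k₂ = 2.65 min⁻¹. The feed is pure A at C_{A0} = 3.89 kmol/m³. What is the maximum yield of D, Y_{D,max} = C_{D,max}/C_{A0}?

Evaluating C_D at τ_opt = ln(k₂/k₁)/(k₂−k₁) gives C_{D,max}/C_{A0} = (k₁/k₂)^[k₂/(k₂−k₁)].
= (0.314/2.65)^(2.65/(2.65−0.314)) = (0.1185)^(1.134) = 0.08896.

0.0890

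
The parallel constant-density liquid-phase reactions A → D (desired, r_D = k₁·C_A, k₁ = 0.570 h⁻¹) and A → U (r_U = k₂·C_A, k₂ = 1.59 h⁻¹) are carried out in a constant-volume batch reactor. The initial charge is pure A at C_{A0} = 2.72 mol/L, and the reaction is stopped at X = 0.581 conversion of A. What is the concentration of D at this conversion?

C_A = C_{A0}(1−X) = 1.140 mol/L.
Both paths are first order in A, so the instantaneous fraction to D is constant: dC_D/d(−C_A) = k₁/(k₁+k₂) = 0.2639.
C_D = 0.2639·(C_{A0}−C_A) = 0.2639×1.580 = 0.417 mol/L.

0.417 mol/L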